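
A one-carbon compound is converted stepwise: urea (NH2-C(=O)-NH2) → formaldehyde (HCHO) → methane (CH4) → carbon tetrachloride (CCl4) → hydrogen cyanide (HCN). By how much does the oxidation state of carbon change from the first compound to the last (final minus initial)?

-2

Carbon oxidation states along the series — urea: +4, formaldehyde: 0, methane: -4, carbon tetrachloride: +4, hydrogen cyanide: +2.
Net change = +2 − (+4) = -2.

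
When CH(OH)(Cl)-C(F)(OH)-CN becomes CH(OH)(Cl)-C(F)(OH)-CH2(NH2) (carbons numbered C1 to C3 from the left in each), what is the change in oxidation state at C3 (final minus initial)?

-4

Before: C3 has 1 bond to C, 3 bonds to N → oxidation state +3.
After: C3 has 1 bond to C, 2 bonds to H, 1 bond to N → oxidation state -1.
Δ = -1 − (+3) = -4, so this is a reduction at C3.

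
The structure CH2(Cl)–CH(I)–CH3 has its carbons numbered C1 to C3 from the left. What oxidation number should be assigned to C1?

-1

Assign +1 per bond to O/N/halogen, −1 per bond to H or an electropositive element, and 0 per bond to carbon.
C1 has one bond to C (0), one bond to Cl (+1), one bond to H (-1), one bond to H (-1).
Oxidation state = 0 + 1 − 1 − 1 = -1.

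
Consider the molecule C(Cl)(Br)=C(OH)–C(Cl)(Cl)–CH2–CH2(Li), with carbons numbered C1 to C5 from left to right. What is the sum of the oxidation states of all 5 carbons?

0

Bonds to more-electronegative neighbours contribute +1 each, bonds to H or metals contribute −1 each, and C–C bonds contribute 0. Tallying each carbon:
C1: 2C, 1Cl, 1Br → 0 + 1 + 1 = +2
C2: 3C, 1O → 0 + 1 = +1
C3: 2C, 2Cl → 0 + 2 = +2
C4: 2C, 2H → 0 − 2 = -2
C5: 1C, 2H, 1Li → 0 − 2 − 1 = -3
Sum = +2 + 1 + 2 − 2 − 3 = 0.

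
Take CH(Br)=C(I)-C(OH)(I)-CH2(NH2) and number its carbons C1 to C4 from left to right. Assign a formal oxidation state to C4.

-1

Each bond to a more electronegative atom (O, N, halogen) counts +1, each bond to a less electronegative atom (H, metal, B, Si) counts −1, and each C–C bond counts 0.
C4 has one bond to C (0), one bond to H (-1), one bond to N (+1), one bond to H (-1).
Oxidation state = 0 − 1 + 1 − 1 = -1.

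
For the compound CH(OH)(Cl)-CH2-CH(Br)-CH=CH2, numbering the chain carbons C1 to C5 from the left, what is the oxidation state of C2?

-2

Count +1 for every bond to an atom more electronegative than carbon and −1 for every bond to one less electronegative; C–C bonds are 0.
C2 has one bond to C (0), one bond to C (0), one bond to H (-1), one bond to H (-1).
Oxidation state = 0 + 0 − 1 − 1 = -2.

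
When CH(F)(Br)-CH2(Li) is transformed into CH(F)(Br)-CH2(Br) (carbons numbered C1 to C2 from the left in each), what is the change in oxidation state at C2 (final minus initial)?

+2

Before: C2 has 1 bond to C, 2 bonds to H, 1 bond to Li → oxidation state -3.
After: C2 has 1 bond to C, 2 bonds to H, 1 bond to Br → oxidation state -1.
Δ = -1 − (-3) = +2, so this is an oxidation at C2.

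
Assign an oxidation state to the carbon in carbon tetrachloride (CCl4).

+4

Each bond to a more electronegative atom (O, N, halogen) counts +1, each bond to a less electronegative atom (H, metal, B, Si) counts −1, and each C–C bond counts 0.
The carbon has one bond to Cl (+1), one bond to Cl (+1), one bond to Cl (+1), one bond to Cl (+1).
Oxidation state = +1 + 1 + 1 + 1 = +4.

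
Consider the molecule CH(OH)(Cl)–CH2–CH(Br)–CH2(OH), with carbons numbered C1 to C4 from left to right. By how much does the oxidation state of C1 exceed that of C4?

+2

C1: 1C, 1H, 1O, 1Cl → 0 − 1 + 1 + 1 = +1
C4: 1C, 2H, 1O → 0 − 2 + 1 = -1
Difference: +1 − (-1) = +2.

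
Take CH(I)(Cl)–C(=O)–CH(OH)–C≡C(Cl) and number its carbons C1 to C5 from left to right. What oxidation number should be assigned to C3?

0

Assign +1 per bond to O/N/halogen, −1 per bond to H or an electropositive element, and 0 per bond to carbon.
C3 has one bond to C (0), one bond to C (0), one bond to H (-1), one bond to O (+1).
Oxidation state = 0 + 0 − 1 + 1 = 0.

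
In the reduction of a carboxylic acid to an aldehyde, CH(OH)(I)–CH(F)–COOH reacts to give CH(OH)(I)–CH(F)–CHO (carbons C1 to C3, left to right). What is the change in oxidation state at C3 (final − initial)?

-2

Before: C3 has 1 bond to C, 3 bonds to O → oxidation state +3.
After: C3 has 1 bond to C, 1 bond to H, 2 bonds to O → oxidation state +1.
Δ = +1 − (+3) = -2, so this is a reduction at C3.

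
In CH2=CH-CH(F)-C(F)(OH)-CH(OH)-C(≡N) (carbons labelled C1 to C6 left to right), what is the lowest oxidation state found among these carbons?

-2

Tallying each carbon's bonds:
C1: 2C, 2H → 0 − 2 = -2
C2: 3C, 1H → 0 − 1 = -1
C3: 2C, 1H, 1F → 0 − 1 + 1 = 0
C4: 2C, 1O, 1F → 0 + 1 + 1 = +2
C5: 2C, 1H, 1O → 0 − 1 + 1 = 0
C6: 1C, 3N → 0 + 3 = +3
The lowest value is -2.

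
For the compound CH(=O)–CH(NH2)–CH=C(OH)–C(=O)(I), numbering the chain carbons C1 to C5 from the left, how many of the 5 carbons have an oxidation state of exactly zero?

1

Bonds to more-electronegative neighbours contribute +1 each, bonds to H or metals contribute −1 each, and C–C bonds contribute 0. Tallying each carbon:
C1: 1C, 1H, 2O → 0 − 1 + 2 = +1
C2: 2C, 1H, 1N → 0 − 1 + 1 = 0
C3: 3C, 1H → 0 − 1 = -1
C4: 3C, 1O → 0 + 1 = +1
C5: 1C, 2O, 1I → 0 + 2 + 1 = +3
1 carbon (C2) meets the condition.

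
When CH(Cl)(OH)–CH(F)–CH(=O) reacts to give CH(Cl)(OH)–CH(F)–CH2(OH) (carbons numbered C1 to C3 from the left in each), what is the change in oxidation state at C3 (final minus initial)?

Before: C3 has 1 bond to C, 1 bond to H, 2 bonds to O → oxidation state +1.
After: C3 has 1 bond to C, 2 bonds to H, 1 bond to O → oxidation state -1.
Δ = -1 − (+1) = -2, so this is a reduction at C3.

-2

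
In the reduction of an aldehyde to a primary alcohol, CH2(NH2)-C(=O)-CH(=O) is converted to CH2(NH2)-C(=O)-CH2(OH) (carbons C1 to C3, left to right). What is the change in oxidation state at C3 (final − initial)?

Before: C3 has 1 bond to C, 1 bond to H, 2 bonds to O → oxidation state +1.
After: C3 has 1 bond to C, 2 bonds to H, 1 bond to O → oxidation state -1.
Δ = -1 − (+1) = -2, so this is a reduction at C3.

-2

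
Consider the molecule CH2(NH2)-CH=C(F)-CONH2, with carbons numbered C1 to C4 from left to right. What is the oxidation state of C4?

+3

Assign +1 per bond to O/N/halogen, −1 per bond to H or an electropositive element, and 0 per bond to carbon.
C4 has one bond to C (0), one bond to N (+1), a double bond to O (2×+1 = +2).
Oxidation state = 0 + 1 + 2 = +3.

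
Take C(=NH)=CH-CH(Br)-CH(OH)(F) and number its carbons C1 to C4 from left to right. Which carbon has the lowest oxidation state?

Tallying each carbon's bonds:
C1: 2C, 2N → 0 + 2 = +2
C2: 3C, 1H → 0 − 1 = -1
C3: 2C, 1H, 1Br → 0 − 1 + 1 = 0
C4: 1C, 1H, 1O, 1F → 0 − 1 + 1 + 1 = +1
The most reduced carbon is C2 at -1.

C2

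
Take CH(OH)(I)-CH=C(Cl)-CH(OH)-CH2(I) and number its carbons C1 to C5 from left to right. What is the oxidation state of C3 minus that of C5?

+2

C3: 3C, 1Cl → 0 + 1 = +1
C5: 1C, 2H, 1I → 0 − 2 + 1 = -1
Difference: +1 − (-1) = +2.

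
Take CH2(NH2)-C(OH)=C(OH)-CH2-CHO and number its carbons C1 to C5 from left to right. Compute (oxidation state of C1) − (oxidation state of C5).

-2

C1: 1C, 2H, 1N → 0 − 2 + 1 = -1
C5: 1C, 1H, 2O → 0 − 1 + 2 = +1
Difference: -1 − (+1) = -2.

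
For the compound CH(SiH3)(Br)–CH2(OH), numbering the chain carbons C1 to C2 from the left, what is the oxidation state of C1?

-1

Count +1 for every bond to an atom more electronegative than carbon and −1 for every bond to one less electronegative; C–C bonds are 0.
C1 has one bond to C (0), one bond to Si (-1), one bond to Br (+1), one bond to H (-1).
Oxidation state = 0 − 1 + 1 − 1 = -1.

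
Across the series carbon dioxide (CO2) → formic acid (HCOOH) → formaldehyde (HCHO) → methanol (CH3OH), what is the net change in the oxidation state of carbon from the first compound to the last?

Carbon oxidation states along the series — carbon dioxide: +4, formic acid: +2, formaldehyde: 0, methanol: -2.
Net change = -2 − (+4) = -6.

-6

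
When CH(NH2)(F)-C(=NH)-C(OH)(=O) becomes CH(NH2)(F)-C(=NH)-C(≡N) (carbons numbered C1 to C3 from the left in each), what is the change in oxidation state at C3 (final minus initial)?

0

Before: C3 has 1 bond to C, 3 bonds to O → oxidation state +3.
After: C3 has 1 bond to C, 3 bonds to N → oxidation state +3.
Δ = +3 − (+3) = 0, so no net redox change at C3.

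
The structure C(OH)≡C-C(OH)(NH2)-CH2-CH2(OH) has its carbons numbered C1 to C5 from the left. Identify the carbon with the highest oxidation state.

Tallying each carbon's bonds:
C1: 3C, 1O → 0 + 1 = +1
C2: 4C → 0 = 0
C3: 2C, 1O, 1N → 0 + 1 + 1 = +2
C4: 2C, 2H → 0 − 2 = -2
C5: 1C, 2H, 1O → 0 − 2 + 1 = -1
The most oxidised carbon is C3 at +2.

C3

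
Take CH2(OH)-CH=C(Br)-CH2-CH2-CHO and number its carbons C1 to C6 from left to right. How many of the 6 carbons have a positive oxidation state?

2

Bonds to more-electronegative neighbours contribute +1 each, bonds to H or metals contribute −1 each, and C–C bonds contribute 0. Tallying each carbon:
C1: 1C, 2H, 1O → 0 − 2 + 1 = -1
C2: 3C, 1H → 0 − 1 = -1
C3: 3C, 1Br → 0 + 1 = +1
C4: 2C, 2H → 0 − 2 = -2
C5: 2C, 2H → 0 − 2 = -2
C6: 1C, 1H, 2O → 0 − 1 + 2 = +1
2 carbons (C3, C6) meet the condition.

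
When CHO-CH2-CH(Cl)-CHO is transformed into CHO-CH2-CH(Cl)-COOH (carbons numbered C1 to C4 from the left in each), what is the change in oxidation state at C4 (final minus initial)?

+2

Before: C4 has 1 bond to C, 1 bond to H, 2 bonds to O → oxidation state +1.
After: C4 has 1 bond to C, 3 bonds to O → oxidation state +3.
Δ = +3 − (+1) = +2, so this is an oxidation at C4.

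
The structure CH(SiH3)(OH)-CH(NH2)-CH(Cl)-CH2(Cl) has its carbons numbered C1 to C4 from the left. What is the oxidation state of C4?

-1

Each bond to a more electronegative atom (O, N, halogen) counts +1, each bond to a less electronegative atom (H, metal, B, Si) counts −1, and each C–C bond counts 0.
C4 has one bond to C (0), one bond to Cl (+1), one bond to H (-1), one bond to H (-1).
Oxidation state = 0 + 1 − 1 − 1 = -1.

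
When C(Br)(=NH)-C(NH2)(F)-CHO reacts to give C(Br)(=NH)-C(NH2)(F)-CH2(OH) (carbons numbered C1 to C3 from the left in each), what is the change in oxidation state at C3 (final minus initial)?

Before: C3 has 1 bond to C, 1 bond to H, 2 bonds to O → oxidation state +1.
After: C3 has 1 bond to C, 2 bonds to H, 1 bond to O → oxidation state -1.
Δ = -1 − (+1) = -2, so this is a reduction at C3.

-2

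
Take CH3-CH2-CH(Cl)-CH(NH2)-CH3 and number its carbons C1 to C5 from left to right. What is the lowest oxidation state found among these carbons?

-3

Tallying each carbon's bonds:
C1: 1C, 3H → 0 − 3 = -3
C2: 2C, 2H → 0 − 2 = -2
C3: 2C, 1H, 1Cl → 0 − 1 + 1 = 0
C4: 2C, 1H, 1N → 0 − 1 + 1 = 0
C5: 1C, 3H → 0 − 3 = -3
The lowest value is -3.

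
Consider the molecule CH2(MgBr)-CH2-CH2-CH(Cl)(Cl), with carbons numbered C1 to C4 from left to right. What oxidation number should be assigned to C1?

C1 has one bond to C (0), one bond to Mg (-1), one bond to H (-1), one bond to H (-1).
Oxidation state = 0 − 1 − 1 − 1 = -3.

-3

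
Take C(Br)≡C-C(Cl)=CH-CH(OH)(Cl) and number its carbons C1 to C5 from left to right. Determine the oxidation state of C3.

C3 has one bond to C (0), a double bond to C (2×0 = 0), one bond to Cl (+1).
Oxidation state = 0 + 0 + 1 = +1.

+1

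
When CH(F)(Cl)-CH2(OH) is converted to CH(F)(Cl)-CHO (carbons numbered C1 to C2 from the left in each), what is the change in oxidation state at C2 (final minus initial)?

+2

Before: C2 has 1 bond to C, 2 bonds to H, 1 bond to O → oxidation state -1.
After: C2 has 1 bond to C, 1 bond to H, 2 bonds to O → oxidation state +1.
Δ = +1 − (-1) = +2, so this is an oxidation at C2.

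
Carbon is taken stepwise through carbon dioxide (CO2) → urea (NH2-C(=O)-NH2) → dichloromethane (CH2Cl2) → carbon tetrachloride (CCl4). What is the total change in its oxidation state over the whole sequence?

0

Carbon oxidation states along the series — carbon dioxide: +4, urea: +4, dichloromethane: 0, carbon tetrachloride: +4.
Net change = +4 − (+4) = 0.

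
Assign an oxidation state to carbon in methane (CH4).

Count +1 for every bond to an atom more electronegative than carbon and −1 for every bond to one less electronegative; C–C bonds are 0.
The carbon has one bond to H (-1), one bond to H (-1), one bond to H (-1), one bond to H (-1).
Oxidation state = -1 − 1 − 1 − 1 = -4.

-4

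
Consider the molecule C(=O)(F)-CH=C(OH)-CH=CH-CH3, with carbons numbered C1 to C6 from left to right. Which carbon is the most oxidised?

C1

Tallying each carbon's bonds:
C1: 1C, 2O, 1F → 0 + 2 + 1 = +3
C2: 3C, 1H → 0 − 1 = -1
C3: 3C, 1O → 0 + 1 = +1
C4: 3C, 1H → 0 − 1 = -1
C5: 3C, 1H → 0 − 1 = -1
C6: 1C, 3H → 0 − 3 = -3
The most oxidised carbon is C1 at +3.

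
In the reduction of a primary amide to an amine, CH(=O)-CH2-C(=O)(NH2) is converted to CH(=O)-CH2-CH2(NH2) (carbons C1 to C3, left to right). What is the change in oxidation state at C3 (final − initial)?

-4

Before: C3 has 1 bond to C, 2 bonds to O, 1 bond to N → oxidation state +3.
After: C3 has 1 bond to C, 2 bonds to H, 1 bond to N → oxidation state -1.
Δ = -1 − (+3) = -4, so this is a reduction at C3.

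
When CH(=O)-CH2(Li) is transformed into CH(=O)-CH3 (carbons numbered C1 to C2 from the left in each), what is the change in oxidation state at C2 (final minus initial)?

Before: C2 has 1 bond to C, 2 bonds to H, 1 bond to Li → oxidation state -3.
After: C2 has 1 bond to C, 3 bonds to H → oxidation state -3.
Δ = -3 − (-3) = 0, so no net redox change at C2.

0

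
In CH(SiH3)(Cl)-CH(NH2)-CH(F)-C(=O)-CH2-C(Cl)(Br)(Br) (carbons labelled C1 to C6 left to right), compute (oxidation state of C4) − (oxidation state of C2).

+2

C4: 2C, 2O → 0 + 2 = +2
C2: 2C, 1H, 1N → 0 − 1 + 1 = 0
Difference: +2 − (0) = +2.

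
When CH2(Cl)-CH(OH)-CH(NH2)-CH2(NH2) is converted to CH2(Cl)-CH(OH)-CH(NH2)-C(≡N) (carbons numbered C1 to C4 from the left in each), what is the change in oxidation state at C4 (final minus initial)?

Before: C4 has 1 bond to C, 2 bonds to H, 1 bond to N → oxidation state -1.
After: C4 has 1 bond to C, 3 bonds to N → oxidation state +3.
Δ = +3 − (-1) = +4, so this is an oxidation at C4.

+4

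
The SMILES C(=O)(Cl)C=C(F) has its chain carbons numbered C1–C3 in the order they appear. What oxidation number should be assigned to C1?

+3

Bonds to more-electronegative neighbours contribute +1 each, bonds to H or metals contribute −1 each, and C–C bonds contribute 0.
C1 has one bond to C (0), a double bond to O (2×+1 = +2), one bond to Cl (+1).
Oxidation state = 0 + 2 + 1 = +3.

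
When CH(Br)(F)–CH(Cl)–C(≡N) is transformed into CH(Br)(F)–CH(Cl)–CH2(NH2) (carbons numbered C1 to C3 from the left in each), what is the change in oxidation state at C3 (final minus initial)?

-4

Before: C3 has 1 bond to C, 3 bonds to N → oxidation state +3.
After: C3 has 1 bond to C, 2 bonds to H, 1 bond to N → oxidation state -1.
Δ = -1 − (+3) = -4, so this is a reduction at C3.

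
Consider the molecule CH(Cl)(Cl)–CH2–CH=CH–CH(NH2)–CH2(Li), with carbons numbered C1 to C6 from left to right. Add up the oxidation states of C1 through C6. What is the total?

-6

Tallying each carbon's bonds:
C1: 1C, 1H, 2Cl → 0 − 1 + 2 = +1
C2: 2C, 2H → 0 − 2 = -2
C3: 3C, 1H → 0 − 1 = -1
C4: 3C, 1H → 0 − 1 = -1
C5: 2C, 1H, 1N → 0 − 1 + 1 = 0
C6: 1C, 2H, 1Li → 0 − 2 − 1 = -3
Sum = +1 − 2 − 1 − 1 + 0 − 3 = -6.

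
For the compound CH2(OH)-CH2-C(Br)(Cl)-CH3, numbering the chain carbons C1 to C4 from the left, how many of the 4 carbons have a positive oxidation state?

1

Assign +1 per bond to O/N/halogen, −1 per bond to H or an electropositive element, and 0 per bond to carbon. Tallying each carbon:
C1: 1C, 2H, 1O → 0 − 2 + 1 = -1
C2: 2C, 2H → 0 − 2 = -2
C3: 2C, 1Cl, 1Br → 0 + 1 + 1 = +2
C4: 1C, 3H → 0 − 3 = -3
1 carbon (C3) meets the condition.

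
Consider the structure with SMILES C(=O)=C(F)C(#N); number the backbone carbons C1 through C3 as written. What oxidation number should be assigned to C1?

C1 has a double bond to C (2×0 = 0), a double bond to O (2×+1 = +2).
Oxidation state = 0 + 2 = +2.

+2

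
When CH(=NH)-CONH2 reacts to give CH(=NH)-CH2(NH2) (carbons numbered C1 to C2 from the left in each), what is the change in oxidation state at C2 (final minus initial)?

-4

Before: C2 has 1 bond to C, 2 bonds to O, 1 bond to N → oxidation state +3.
After: C2 has 1 bond to C, 2 bonds to H, 1 bond to N → oxidation state -1.
Δ = -1 − (+3) = -4, so this is a reduction at C2.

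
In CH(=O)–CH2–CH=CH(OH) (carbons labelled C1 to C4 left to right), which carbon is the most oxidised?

C1

Assign +1 per bond to O/N/halogen, −1 per bond to H or an electropositive element, and 0 per bond to carbon. Tallying each carbon:
C1: 1C, 1H, 2O → 0 − 1 + 2 = +1
C2: 2C, 2H → 0 − 2 = -2
C3: 3C, 1H → 0 − 1 = -1
C4: 2C, 1H, 1O → 0 − 1 + 1 = 0
The most oxidised carbon is C1 at +1.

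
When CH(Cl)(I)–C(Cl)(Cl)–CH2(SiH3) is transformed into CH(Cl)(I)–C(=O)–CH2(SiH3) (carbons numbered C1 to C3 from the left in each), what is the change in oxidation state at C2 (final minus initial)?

Before: C2 has 2 bonds to C, 2 bonds to Cl → oxidation state +2.
After: C2 has 2 bonds to C, 2 bonds to O → oxidation state +2.
Δ = +2 − (+2) = 0, so no net redox change at C2.

0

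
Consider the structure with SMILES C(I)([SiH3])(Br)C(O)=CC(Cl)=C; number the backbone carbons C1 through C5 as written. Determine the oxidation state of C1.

Count +1 for every bond to an atom more electronegative than carbon and −1 for every bond to one less electronegative; C–C bonds are 0.
C1 has one bond to C (0), one bond to I (+1), one bond to Si (-1), one bond to Br (+1).
Oxidation state = 0 + 1 − 1 + 1 = +1.

+1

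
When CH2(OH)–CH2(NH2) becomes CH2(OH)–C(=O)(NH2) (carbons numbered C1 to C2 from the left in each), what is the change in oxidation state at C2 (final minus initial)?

Before: C2 has 1 bond to C, 2 bonds to H, 1 bond to N → oxidation state -1.
After: C2 has 1 bond to C, 2 bonds to O, 1 bond to N → oxidation state +3.
Δ = +3 − (-1) = +4, so this is an oxidation at C2.

+4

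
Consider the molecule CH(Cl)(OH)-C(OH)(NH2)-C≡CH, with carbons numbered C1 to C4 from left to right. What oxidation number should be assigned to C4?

-1

C4 has a triple bond to C (3×0 = 0), one bond to H (-1).
Oxidation state = 0 − 1 = -1.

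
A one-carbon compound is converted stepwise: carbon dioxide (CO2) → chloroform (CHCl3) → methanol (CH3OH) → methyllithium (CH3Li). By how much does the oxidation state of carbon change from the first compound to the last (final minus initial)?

Carbon oxidation states along the series — carbon dioxide: +4, chloroform: +2, methanol: -2, methyllithium: -4.
Net change = -4 − (+4) = -8.

-8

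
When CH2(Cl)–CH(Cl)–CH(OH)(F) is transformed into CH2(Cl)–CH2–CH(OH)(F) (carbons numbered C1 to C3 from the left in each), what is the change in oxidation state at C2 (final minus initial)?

-2

Before: C2 has 2 bonds to C, 1 bond to H, 1 bond to Cl → oxidation state 0.
After: C2 has 2 bonds to C, 2 bonds to H → oxidation state -2.
Δ = -2 − (0) = -2, so this is a reduction at C2.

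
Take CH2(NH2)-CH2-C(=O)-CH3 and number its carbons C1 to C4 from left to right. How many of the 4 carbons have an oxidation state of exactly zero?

Tallying each carbon's bonds:
C1: 1C, 2H, 1N → 0 − 2 + 1 = -1
C2: 2C, 2H → 0 − 2 = -2
C3: 2C, 2O → 0 + 2 = +2
C4: 1C, 3H → 0 − 3 = -3
0 carbons meet the condition.

0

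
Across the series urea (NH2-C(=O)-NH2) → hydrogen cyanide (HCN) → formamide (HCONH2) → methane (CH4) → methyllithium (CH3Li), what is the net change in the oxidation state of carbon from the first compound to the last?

Carbon oxidation states along the series — urea: +4, hydrogen cyanide: +2, formamide: +2, methane: -4, methyllithium: -4.
Net change = -4 − (+4) = -8.

-8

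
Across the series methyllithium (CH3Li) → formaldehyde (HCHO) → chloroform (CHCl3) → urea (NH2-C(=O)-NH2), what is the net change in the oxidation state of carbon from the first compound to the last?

+8

Carbon oxidation states along the series — methyllithium: -4, formaldehyde: 0, chloroform: +2, urea: +4.
Net change = +4 − (-4) = +8.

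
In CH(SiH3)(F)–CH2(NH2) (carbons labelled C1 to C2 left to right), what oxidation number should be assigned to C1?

-1

Count +1 for every bond to an atom more electronegative than carbon and −1 for every bond to one less electronegative; C–C bonds are 0.
C1 has one bond to C (0), one bond to Si (-1), one bond to F (+1), one bond to H (-1).
Oxidation state = 0 − 1 + 1 − 1 = -1.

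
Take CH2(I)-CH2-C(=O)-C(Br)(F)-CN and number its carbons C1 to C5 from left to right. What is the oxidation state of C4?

+2

Each bond to a more electronegative atom (O, N, halogen) counts +1, each bond to a less electronegative atom (H, metal, B, Si) counts −1, and each C–C bond counts 0.
C4 has one bond to C (0), one bond to C (0), one bond to Br (+1), one bond to F (+1).
Oxidation state = 0 + 0 + 1 + 1 = +2.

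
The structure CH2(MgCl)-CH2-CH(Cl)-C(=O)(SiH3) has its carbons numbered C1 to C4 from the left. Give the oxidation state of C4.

Count +1 for every bond to an atom more electronegative than carbon and −1 for every bond to one less electronegative; C–C bonds are 0.
C4 has one bond to C (0), a double bond to O (2×+1 = +2), one bond to Si (-1).
Oxidation state = 0 + 2 − 1 = +1.

+1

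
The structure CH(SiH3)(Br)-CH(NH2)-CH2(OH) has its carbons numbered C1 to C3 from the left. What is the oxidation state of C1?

-1

C1 has one bond to C (0), one bond to Si (-1), one bond to Br (+1), one bond to H (-1).
Oxidation state = 0 − 1 + 1 − 1 = -1.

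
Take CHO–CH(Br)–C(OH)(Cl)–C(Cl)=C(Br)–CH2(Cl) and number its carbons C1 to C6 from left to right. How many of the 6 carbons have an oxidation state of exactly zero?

1

Tallying each carbon's bonds:
C1: 1C, 1H, 2O → 0 − 1 + 2 = +1
C2: 2C, 1H, 1Br → 0 − 1 + 1 = 0
C3: 2C, 1O, 1Cl → 0 + 1 + 1 = +2
C4: 3C, 1Cl → 0 + 1 = +1
C5: 3C, 1Br → 0 + 1 = +1
C6: 1C, 2H, 1Cl → 0 − 2 + 1 = -1
1 carbon (C2) meets the condition.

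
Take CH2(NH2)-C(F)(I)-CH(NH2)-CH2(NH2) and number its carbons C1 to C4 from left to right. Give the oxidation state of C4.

C4 has one bond to C (0), one bond to H (-1), one bond to N (+1), one bond to H (-1).
Oxidation state = 0 − 1 + 1 − 1 = -1.

-1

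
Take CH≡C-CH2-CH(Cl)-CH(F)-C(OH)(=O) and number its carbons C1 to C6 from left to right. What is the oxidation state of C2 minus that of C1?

C2: 4C → 0 = 0
C1: 3C, 1H → 0 − 1 = -1
Difference: 0 − (-1) = +1.

+1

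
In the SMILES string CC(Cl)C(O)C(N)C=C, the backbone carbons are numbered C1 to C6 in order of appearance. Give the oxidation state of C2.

0

C2 has one bond to C (0), one bond to C (0), one bond to Cl (+1), one bond to H (-1).
Oxidation state = 0 + 0 + 1 − 1 = 0.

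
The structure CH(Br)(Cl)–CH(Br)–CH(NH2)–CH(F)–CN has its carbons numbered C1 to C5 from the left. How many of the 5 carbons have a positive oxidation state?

2

Count +1 for every bond to an atom more electronegative than carbon and −1 for every bond to one less electronegative; C–C bonds are 0. Tallying each carbon:
C1: 1C, 1H, 1Cl, 1Br → 0 − 1 + 1 + 1 = +1
C2: 2C, 1H, 1Br → 0 − 1 + 1 = 0
C3: 2C, 1H, 1N → 0 − 1 + 1 = 0
C4: 2C, 1H, 1F → 0 − 1 + 1 = 0
C5: 1C, 3N → 0 + 3 = +3
2 carbons (C1, C5) meet the condition.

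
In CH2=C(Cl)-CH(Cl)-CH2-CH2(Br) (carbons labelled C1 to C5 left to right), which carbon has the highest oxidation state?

Each bond to a more electronegative atom (O, N, halogen) counts +1, each bond to a less electronegative atom (H, metal, B, Si) counts −1, and each C–C bond counts 0. Tallying each carbon:
C1: 2C, 2H → 0 − 2 = -2
C2: 3C, 1Cl → 0 + 1 = +1
C3: 2C, 1H, 1Cl → 0 − 1 + 1 = 0
C4: 2C, 2H → 0 − 2 = -2
C5: 1C, 2H, 1Br → 0 − 2 + 1 = -1
The most oxidised carbon is C2 at +1.

C2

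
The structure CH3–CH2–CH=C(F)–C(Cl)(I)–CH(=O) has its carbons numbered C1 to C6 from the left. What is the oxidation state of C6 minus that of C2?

C6: 1C, 1H, 2O → 0 − 1 + 2 = +1
C2: 2C, 2H → 0 − 2 = -2
Difference: +1 − (-2) = +3.

+3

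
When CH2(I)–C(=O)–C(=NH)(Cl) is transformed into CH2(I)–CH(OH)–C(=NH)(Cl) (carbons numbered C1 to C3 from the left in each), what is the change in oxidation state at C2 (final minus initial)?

Before: C2 has 2 bonds to C, 2 bonds to O → oxidation state +2.
After: C2 has 2 bonds to C, 1 bond to H, 1 bond to O → oxidation state 0.
Δ = 0 − (+2) = -2, so this is a reduction at C2.

-2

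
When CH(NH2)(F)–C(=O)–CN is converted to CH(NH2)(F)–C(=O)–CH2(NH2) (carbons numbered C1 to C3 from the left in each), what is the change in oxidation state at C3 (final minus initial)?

Before: C3 has 1 bond to C, 3 bonds to N → oxidation state +3.
After: C3 has 1 bond to C, 2 bonds to H, 1 bond to N → oxidation state -1.
Δ = -1 − (+3) = -4, so this is a reduction at C3.

-4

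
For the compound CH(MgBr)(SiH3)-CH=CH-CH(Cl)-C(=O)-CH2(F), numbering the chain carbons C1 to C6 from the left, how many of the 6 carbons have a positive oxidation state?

Bonds to more-electronegative neighbours contribute +1 each, bonds to H or metals contribute −1 each, and C–C bonds contribute 0. Tallying each carbon:
C1: 1C, 1H, 1Mg, 1Si → 0 − 1 − 1 − 1 = -3
C2: 3C, 1H → 0 − 1 = -1
C3: 3C, 1H → 0 − 1 = -1
C4: 2C, 1H, 1Cl → 0 − 1 + 1 = 0
C5: 2C, 2O → 0 + 2 = +2
C6: 1C, 2H, 1F → 0 − 2 + 1 = -1
1 carbon (C5) meets the condition.

1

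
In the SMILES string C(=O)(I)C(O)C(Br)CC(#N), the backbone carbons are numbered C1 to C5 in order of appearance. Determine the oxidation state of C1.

C1 has one bond to C (0), a double bond to O (2×+1 = +2), one bond to I (+1).
Oxidation state = 0 + 2 + 1 = +3.

+3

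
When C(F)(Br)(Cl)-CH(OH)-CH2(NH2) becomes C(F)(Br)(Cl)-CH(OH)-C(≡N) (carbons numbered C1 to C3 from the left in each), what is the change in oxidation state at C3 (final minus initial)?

Before: C3 has 1 bond to C, 2 bonds to H, 1 bond to N → oxidation state -1.
After: C3 has 1 bond to C, 3 bonds to N → oxidation state +3.
Δ = +3 − (-1) = +4, so this is an oxidation at C3.

+4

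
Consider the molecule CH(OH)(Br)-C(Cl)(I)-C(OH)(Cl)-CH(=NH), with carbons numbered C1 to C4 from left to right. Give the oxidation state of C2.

+2

Assign +1 per bond to O/N/halogen, −1 per bond to H or an electropositive element, and 0 per bond to carbon.
C2 has one bond to C (0), one bond to C (0), one bond to Cl (+1), one bond to I (+1).
Oxidation state = 0 + 0 + 1 + 1 = +2.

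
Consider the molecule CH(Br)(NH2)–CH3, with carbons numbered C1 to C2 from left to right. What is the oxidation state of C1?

Assign +1 per bond to O/N/halogen, −1 per bond to H or an electropositive element, and 0 per bond to carbon.
C1 has one bond to C (0), one bond to H (-1), one bond to Br (+1), one bond to N (+1).
Oxidation state = 0 − 1 + 1 + 1 = +1.

+1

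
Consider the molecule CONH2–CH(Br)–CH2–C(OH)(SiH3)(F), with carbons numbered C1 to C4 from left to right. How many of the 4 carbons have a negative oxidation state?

Tallying each carbon's bonds:
C1: 1C, 2O, 1N → 0 + 2 + 1 = +3
C2: 2C, 1H, 1Br → 0 − 1 + 1 = 0
C3: 2C, 2H → 0 − 2 = -2
C4: 1C, 1O, 1F, 1Si → 0 + 1 + 1 − 1 = +1
1 carbon (C3) meets the condition.

1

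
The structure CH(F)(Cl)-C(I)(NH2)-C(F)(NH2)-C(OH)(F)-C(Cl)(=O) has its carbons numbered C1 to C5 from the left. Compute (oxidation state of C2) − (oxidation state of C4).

0

C2: 2C, 1N, 1I → 0 + 1 + 1 = +2
C4: 2C, 1O, 1F → 0 + 1 + 1 = +2
Difference: +2 − (+2) = 0.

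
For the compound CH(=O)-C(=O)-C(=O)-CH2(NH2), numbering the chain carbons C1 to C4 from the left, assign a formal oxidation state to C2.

+2

C2 has one bond to C (0), one bond to C (0), a double bond to O (2×+1 = +2).
Oxidation state = 0 + 0 + 2 = +2.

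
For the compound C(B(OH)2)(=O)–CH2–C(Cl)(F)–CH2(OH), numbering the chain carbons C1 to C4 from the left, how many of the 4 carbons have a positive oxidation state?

2

Each bond to a more electronegative atom (O, N, halogen) counts +1, each bond to a less electronegative atom (H, metal, B, Si) counts −1, and each C–C bond counts 0. Tallying each carbon:
C1: 1C, 2O, 1B → 0 + 2 − 1 = +1
C2: 2C, 2H → 0 − 2 = -2
C3: 2C, 1F, 1Cl → 0 + 1 + 1 = +2
C4: 1C, 2H, 1O → 0 − 2 + 1 = -1
2 carbons (C1, C3) meet the condition.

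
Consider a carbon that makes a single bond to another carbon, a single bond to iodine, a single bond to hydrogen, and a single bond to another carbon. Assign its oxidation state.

0

Count +1 for every bond to an atom more electronegative than carbon and −1 for every bond to one less electronegative; C–C bonds are 0.
The carbon has one bond to C (0), one bond to C (0), one bond to H (-1), one bond to I (+1).
Oxidation state = 0 + 0 − 1 + 1 = 0.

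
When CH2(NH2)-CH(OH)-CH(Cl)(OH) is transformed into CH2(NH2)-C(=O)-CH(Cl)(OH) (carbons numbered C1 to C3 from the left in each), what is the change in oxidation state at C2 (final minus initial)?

Before: C2 has 2 bonds to C, 1 bond to H, 1 bond to O → oxidation state 0.
After: C2 has 2 bonds to C, 2 bonds to O → oxidation state +2.
Δ = +2 − (0) = +2, so this is an oxidation at C2.

+2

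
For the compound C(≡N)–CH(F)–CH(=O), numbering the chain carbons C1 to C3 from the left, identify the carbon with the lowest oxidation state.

Tallying each carbon's bonds:
C1: 1C, 3N → 0 + 3 = +3
C2: 2C, 1H, 1F → 0 − 1 + 1 = 0
C3: 1C, 1H, 2O → 0 − 1 + 2 = +1
The most reduced carbon is C2 at 0.

C2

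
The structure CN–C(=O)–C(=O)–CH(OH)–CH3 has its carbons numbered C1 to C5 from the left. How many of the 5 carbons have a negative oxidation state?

1

Count +1 for every bond to an atom more electronegative than carbon and −1 for every bond to one less electronegative; C–C bonds are 0. Tallying each carbon:
C1: 1C, 3N → 0 + 3 = +3
C2: 2C, 2O → 0 + 2 = +2
C3: 2C, 2O → 0 + 2 = +2
C4: 2C, 1H, 1O → 0 − 1 + 1 = 0
C5: 1C, 3H → 0 − 3 = -3
1 carbon (C5) meets the condition.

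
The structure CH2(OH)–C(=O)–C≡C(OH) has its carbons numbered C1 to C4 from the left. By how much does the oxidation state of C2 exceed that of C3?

+2

C2: 2C, 2O → 0 + 2 = +2
C3: 4C → 0 = 0
Difference: +2 − (0) = +2.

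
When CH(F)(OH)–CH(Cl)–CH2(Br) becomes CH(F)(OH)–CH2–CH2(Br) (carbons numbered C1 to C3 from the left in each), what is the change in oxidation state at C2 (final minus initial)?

Before: C2 has 2 bonds to C, 1 bond to H, 1 bond to Cl → oxidation state 0.
After: C2 has 2 bonds to C, 2 bonds to H → oxidation state -2.
Δ = -2 − (0) = -2, so this is a reduction at C2.

-2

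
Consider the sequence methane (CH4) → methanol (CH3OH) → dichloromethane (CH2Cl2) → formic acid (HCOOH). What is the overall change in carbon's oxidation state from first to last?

Carbon oxidation states along the series — methane: -4, methanol: -2, dichloromethane: 0, formic acid: +2.
Net change = +2 − (-4) = +6.

+6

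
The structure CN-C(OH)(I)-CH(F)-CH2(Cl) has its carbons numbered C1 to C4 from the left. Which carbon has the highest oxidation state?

Bonds to more-electronegative neighbours contribute +1 each, bonds to H or metals contribute −1 each, and C–C bonds contribute 0. Tallying each carbon:
C1: 1C, 3N → 0 + 3 = +3
C2: 2C, 1O, 1I → 0 + 1 + 1 = +2
C3: 2C, 1H, 1F → 0 − 1 + 1 = 0
C4: 1C, 2H, 1Cl → 0 − 2 + 1 = -1
The most oxidised carbon is C1 at +3.

C1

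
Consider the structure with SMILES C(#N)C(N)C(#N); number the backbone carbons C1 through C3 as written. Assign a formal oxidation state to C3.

Each bond to a more electronegative atom (O, N, halogen) counts +1, each bond to a less electronegative atom (H, metal, B, Si) counts −1, and each C–C bond counts 0.
C3 has one bond to C (0), a triple bond to N (3×+1 = +3).
Oxidation state = 0 + 3 = +3.

+3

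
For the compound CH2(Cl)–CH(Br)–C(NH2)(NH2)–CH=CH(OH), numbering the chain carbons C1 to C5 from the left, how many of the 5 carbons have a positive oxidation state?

Each bond to a more electronegative atom (O, N, halogen) counts +1, each bond to a less electronegative atom (H, metal, B, Si) counts −1, and each C–C bond counts 0. Tallying each carbon:
C1: 1C, 2H, 1Cl → 0 − 2 + 1 = -1
C2: 2C, 1H, 1Br → 0 − 1 + 1 = 0
C3: 2C, 2N → 0 + 2 = +2
C4: 3C, 1H → 0 − 1 = -1
C5: 2C, 1H, 1O → 0 − 1 + 1 = 0
1 carbon (C3) meets the condition.

1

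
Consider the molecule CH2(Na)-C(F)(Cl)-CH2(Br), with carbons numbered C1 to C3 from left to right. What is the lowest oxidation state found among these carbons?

Tallying each carbon's bonds:
C1: 1C, 2H, 1Na → 0 − 2 − 1 = -3
C2: 2C, 1F, 1Cl → 0 + 1 + 1 = +2
C3: 1C, 2H, 1Br → 0 − 2 + 1 = -1
The lowest value is -3.

-3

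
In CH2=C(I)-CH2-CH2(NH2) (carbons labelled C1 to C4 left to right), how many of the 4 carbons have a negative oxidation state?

Each bond to a more electronegative atom (O, N, halogen) counts +1, each bond to a less electronegative atom (H, metal, B, Si) counts −1, and each C–C bond counts 0. Tallying each carbon:
C1: 2C, 2H → 0 − 2 = -2
C2: 3C, 1I → 0 + 1 = +1
C3: 2C, 2H → 0 − 2 = -2
C4: 1C, 2H, 1N → 0 − 2 + 1 = -1
3 carbons (C1, C3, C4) meet the condition.

3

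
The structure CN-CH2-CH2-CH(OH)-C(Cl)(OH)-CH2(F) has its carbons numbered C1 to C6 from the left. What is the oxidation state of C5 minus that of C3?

C5: 2C, 1O, 1Cl → 0 + 1 + 1 = +2
C3: 2C, 2H → 0 − 2 = -2
Difference: +2 − (-2) = +4.

+4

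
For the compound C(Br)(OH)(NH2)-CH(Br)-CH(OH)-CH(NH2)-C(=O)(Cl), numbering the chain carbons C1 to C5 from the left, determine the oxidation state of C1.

+3

Count +1 for every bond to an atom more electronegative than carbon and −1 for every bond to one less electronegative; C–C bonds are 0.
C1 has one bond to C (0), one bond to Br (+1), one bond to O (+1), one bond to N (+1).
Oxidation state = 0 + 1 + 1 + 1 = +3.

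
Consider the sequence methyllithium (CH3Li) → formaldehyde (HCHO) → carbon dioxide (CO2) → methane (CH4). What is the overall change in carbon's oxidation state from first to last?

Carbon oxidation states along the series — methyllithium: -4, formaldehyde: 0, carbon dioxide: +4, methane: -4.
Net change = -4 − (-4) = 0.

0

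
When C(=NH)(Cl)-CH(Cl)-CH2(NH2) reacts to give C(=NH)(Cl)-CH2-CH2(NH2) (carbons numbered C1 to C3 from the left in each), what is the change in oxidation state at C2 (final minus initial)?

-2

Before: C2 has 2 bonds to C, 1 bond to H, 1 bond to Cl → oxidation state 0.
After: C2 has 2 bonds to C, 2 bonds to H → oxidation state -2.
Δ = -2 − (0) = -2, so this is a reduction at C2.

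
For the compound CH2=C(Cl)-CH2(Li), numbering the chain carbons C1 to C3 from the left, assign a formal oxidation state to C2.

+1

Assign +1 per bond to O/N/halogen, −1 per bond to H or an electropositive element, and 0 per bond to carbon.
C2 has a double bond to C (2×0 = 0), one bond to C (0), one bond to Cl (+1).
Oxidation state = 0 + 0 + 1 = +1.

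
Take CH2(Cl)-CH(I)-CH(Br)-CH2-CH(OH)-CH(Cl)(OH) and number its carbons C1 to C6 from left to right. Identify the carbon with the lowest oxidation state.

Bonds to more-electronegative neighbours contribute +1 each, bonds to H or metals contribute −1 each, and C–C bonds contribute 0. Tallying each carbon:
C1: 1C, 2H, 1Cl → 0 − 2 + 1 = -1
C2: 2C, 1H, 1I → 0 − 1 + 1 = 0
C3: 2C, 1H, 1Br → 0 − 1 + 1 = 0
C4: 2C, 2H → 0 − 2 = -2
C5: 2C, 1H, 1O → 0 − 1 + 1 = 0
C6: 1C, 1H, 1O, 1Cl → 0 − 1 + 1 + 1 = +1
The most reduced carbon is C4 at -2.

C4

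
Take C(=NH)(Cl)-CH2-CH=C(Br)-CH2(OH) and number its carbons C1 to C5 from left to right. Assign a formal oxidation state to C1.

C1 has one bond to C (0), a double bond to N (2×+1 = +2), one bond to Cl (+1).
Oxidation state = 0 + 2 + 1 = +3.

+3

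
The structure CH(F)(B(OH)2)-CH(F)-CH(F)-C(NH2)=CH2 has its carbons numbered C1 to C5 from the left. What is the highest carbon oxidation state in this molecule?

+1

Bonds to more-electronegative neighbours contribute +1 each, bonds to H or metals contribute −1 each, and C–C bonds contribute 0. Tallying each carbon:
C1: 1C, 1H, 1F, 1B → 0 − 1 + 1 − 1 = -1
C2: 2C, 1H, 1F → 0 − 1 + 1 = 0
C3: 2C, 1H, 1F → 0 − 1 + 1 = 0
C4: 3C, 1N → 0 + 1 = +1
C5: 2C, 2H → 0 − 2 = -2
The highest value is +1.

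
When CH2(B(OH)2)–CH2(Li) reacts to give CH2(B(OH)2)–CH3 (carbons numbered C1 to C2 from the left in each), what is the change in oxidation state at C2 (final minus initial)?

0

Before: C2 has 1 bond to C, 2 bonds to H, 1 bond to Li → oxidation state -3.
After: C2 has 1 bond to C, 3 bonds to H → oxidation state -3.
Δ = -3 − (-3) = 0, so no net redox change at C2.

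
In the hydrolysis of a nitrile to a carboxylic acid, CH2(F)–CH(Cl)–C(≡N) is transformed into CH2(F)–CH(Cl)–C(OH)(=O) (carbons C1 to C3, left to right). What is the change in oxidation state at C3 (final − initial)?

Before: C3 has 1 bond to C, 3 bonds to N → oxidation state +3.
After: C3 has 1 bond to C, 3 bonds to O → oxidation state +3.
Δ = +3 − (+3) = 0, so no net redox change at C3.

0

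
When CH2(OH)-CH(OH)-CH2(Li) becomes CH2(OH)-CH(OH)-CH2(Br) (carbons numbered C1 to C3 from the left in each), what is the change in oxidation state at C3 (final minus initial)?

+2

Before: C3 has 1 bond to C, 2 bonds to H, 1 bond to Li → oxidation state -3.
After: C3 has 1 bond to C, 2 bonds to H, 1 bond to Br → oxidation state -1.
Δ = -1 − (-3) = +2, so this is an oxidation at C3.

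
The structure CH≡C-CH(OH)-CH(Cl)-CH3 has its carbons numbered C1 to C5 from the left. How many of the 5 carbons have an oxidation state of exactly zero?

Tallying each carbon's bonds:
C1: 3C, 1H → 0 − 1 = -1
C2: 4C → 0 = 0
C3: 2C, 1H, 1O → 0 − 1 + 1 = 0
C4: 2C, 1H, 1Cl → 0 − 1 + 1 = 0
C5: 1C, 3H → 0 − 3 = -3
3 carbons (C2, C3, C4) meet the condition.

3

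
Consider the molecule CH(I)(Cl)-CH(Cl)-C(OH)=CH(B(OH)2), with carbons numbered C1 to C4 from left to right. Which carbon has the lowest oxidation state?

C4

Each bond to a more electronegative atom (O, N, halogen) counts +1, each bond to a less electronegative atom (H, metal, B, Si) counts −1, and each C–C bond counts 0. Tallying each carbon:
C1: 1C, 1H, 1Cl, 1I → 0 − 1 + 1 + 1 = +1
C2: 2C, 1H, 1Cl → 0 − 1 + 1 = 0
C3: 3C, 1O → 0 + 1 = +1
C4: 2C, 1H, 1B → 0 − 1 − 1 = -2
The most reduced carbon is C4 at -2.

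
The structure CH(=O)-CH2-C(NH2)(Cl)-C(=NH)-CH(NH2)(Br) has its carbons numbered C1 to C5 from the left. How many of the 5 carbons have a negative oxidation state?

1

Assign +1 per bond to O/N/halogen, −1 per bond to H or an electropositive element, and 0 per bond to carbon. Tallying each carbon:
C1: 1C, 1H, 2O → 0 − 1 + 2 = +1
C2: 2C, 2H → 0 − 2 = -2
C3: 2C, 1N, 1Cl → 0 + 1 + 1 = +2
C4: 2C, 2N → 0 + 2 = +2
C5: 1C, 1H, 1N, 1Br → 0 − 1 + 1 + 1 = +1
1 carbon (C2) meets the condition.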